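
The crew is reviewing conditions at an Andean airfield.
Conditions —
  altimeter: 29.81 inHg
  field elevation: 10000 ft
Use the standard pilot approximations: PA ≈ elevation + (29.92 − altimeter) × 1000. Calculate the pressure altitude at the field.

Pressure correction = (29.92 − 29.81) × 1000 = +110 ft.
Pressure altitude = 10000 + (+110) = 10110 ft.

10110 ft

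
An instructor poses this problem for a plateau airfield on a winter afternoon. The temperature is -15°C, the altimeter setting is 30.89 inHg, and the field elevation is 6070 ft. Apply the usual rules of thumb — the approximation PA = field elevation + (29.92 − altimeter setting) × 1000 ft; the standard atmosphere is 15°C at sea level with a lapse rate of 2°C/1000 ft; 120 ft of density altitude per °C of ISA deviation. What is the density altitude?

Pressure altitude = 6070 + (29.92 − 30.89) × 1000 = 6070 + (-970) = 5100 ft.
ISA temperature at 5100 ft = 15 − 2 × (5100/1000) = 4.8°C.
ISA deviation = -15 − 4.8 = -19.8°C.
Density altitude = 5100 + 120 × (-19.8) = 2724 ft.

2724 ft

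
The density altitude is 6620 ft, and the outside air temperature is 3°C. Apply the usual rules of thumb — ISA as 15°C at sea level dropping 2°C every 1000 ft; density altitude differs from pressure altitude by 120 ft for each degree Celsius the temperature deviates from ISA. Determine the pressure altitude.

6500 ft

DA = PA + 120 × (OAT − (15 − 2·PA/1000)) = PA + 120·OAT − 1800 + 0.24·PA = 1.24·PA + 120·OAT − 1800.
So 1.24·PA = 6620 − 120 × 3 + 1800 = 8060.
PA = 8060 / 1.24 = 6500 ft.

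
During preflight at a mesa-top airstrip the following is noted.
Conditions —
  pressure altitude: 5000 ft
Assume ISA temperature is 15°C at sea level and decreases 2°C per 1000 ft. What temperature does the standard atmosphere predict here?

ISA temperature = 15 − 2 × (5000/1000) = 15 − 10 = 5°C.

5°C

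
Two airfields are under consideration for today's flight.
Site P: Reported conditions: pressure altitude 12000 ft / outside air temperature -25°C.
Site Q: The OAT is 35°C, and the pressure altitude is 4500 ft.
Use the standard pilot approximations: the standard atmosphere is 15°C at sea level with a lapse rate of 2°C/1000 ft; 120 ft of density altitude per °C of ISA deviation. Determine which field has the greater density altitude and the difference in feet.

Site P: ISA temp = -9°C, deviation -16°C, DA = 12000 + 120 × (-16) = 10080 ft.
Site Q: ISA temp = 6°C, deviation +29°C, DA = 4500 + 120 × 29 = 7980 ft.
Site P is higher by 10080 − 7980 = 2100 ft.

Site P by 2100 ft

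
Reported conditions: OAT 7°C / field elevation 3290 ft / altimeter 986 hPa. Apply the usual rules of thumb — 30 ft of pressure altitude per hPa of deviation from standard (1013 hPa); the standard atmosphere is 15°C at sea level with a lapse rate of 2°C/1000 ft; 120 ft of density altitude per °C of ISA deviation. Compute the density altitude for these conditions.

4124 ft

Pressure altitude = 3290 + (1013 − 986) × 30 = 3290 + (+810) = 4100 ft.
ISA temperature at 4100 ft = 15 − 2 × (4100/1000) = 6.8°C.
ISA deviation = 7 − 6.8 = +0.2°C.
Density altitude = 4100 + 120 × (0.2) = 4124 ft.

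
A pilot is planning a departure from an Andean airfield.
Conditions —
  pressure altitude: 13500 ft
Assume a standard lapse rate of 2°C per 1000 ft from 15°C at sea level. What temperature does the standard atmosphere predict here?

ISA temperature = 15 − 2 × (13500/1000) = 15 − 27 = -12°C.

-12°C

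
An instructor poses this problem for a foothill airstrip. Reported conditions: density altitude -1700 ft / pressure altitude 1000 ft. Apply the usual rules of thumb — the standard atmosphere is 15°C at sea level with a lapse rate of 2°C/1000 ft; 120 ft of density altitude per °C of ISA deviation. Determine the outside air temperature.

Density altitude − pressure altitude = -1700 − 1000 = -2700 ft.
At 120 ft/°C that is an ISA deviation of -2700/120 = -22.5°C.
ISA temperature at 1000 ft = 15 − 2 × (1000/1000) = 13°C.
OAT = ISA + deviation = 13 + (-22.5) = -9.5°C.

-9.5°C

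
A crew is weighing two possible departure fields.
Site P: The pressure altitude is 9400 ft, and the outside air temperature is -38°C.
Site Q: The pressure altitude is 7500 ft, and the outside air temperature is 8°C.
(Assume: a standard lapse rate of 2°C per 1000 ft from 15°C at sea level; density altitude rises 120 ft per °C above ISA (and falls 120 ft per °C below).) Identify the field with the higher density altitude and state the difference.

Site P: ISA temp = -3.8°C, deviation -34.2°C, DA = 9400 + 120 × (-34.2) = 5296 ft.
Site Q: ISA temp = 0°C, deviation +8°C, DA = 7500 + 120 × 8 = 8460 ft.
Site Q is higher by 8460 − 5296 = 3164 ft.

Site Q by 3164 ft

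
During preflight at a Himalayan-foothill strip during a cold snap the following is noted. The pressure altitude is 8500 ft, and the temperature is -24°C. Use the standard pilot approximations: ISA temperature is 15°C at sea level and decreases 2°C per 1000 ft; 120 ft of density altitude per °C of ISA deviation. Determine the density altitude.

ISA temperature at 8500 ft = 15 − 2 × (8500/1000) = -2°C.
ISA deviation = -24 − (-2) = -22°C.
Density altitude = 8500 + 120 × (-22) = 8500 + (-2640) = 5860 ft.

5860 ft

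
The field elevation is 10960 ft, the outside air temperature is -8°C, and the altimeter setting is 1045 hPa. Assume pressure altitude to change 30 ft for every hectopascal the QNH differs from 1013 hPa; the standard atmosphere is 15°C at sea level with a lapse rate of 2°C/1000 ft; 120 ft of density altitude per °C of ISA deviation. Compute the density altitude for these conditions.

9640 ft

Pressure altitude = 10960 + (1013 − 1045) × 30 = 10960 + (-960) = 10000 ft.
ISA temperature at 10000 ft = 15 − 2 × (10000/1000) = -5°C.
ISA deviation = -8 − (-5) = -3°C.
Density altitude = 10000 + 120 × (-3) = 9640 ft.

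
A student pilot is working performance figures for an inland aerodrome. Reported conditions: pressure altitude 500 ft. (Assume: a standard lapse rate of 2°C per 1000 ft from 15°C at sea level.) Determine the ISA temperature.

ISA temperature = 15 − 2 × (500/1000) = 15 − 1 = 14°C.

14°C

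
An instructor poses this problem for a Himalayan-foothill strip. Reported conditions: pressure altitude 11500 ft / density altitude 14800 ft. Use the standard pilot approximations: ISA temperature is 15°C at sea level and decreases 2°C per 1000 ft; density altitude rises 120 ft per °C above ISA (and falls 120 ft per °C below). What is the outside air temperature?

19.5°C

Density altitude − pressure altitude = 14800 − 11500 = +3300 ft.
At 120 ft/°C that is an ISA deviation of 3300/120 = +27.5°C.
ISA temperature at 11500 ft = 15 − 2 × (11500/1000) = -8°C.
OAT = ISA + deviation = -8 + (+27.5) = 19.5°C.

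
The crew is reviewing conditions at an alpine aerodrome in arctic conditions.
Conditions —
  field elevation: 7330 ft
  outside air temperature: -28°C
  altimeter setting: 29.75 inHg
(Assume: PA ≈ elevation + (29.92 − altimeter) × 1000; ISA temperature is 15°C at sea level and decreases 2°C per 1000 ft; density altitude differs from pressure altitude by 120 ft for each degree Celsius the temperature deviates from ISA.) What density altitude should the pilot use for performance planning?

4140 ft

Pressure altitude = 7330 + (29.92 − 29.75) × 1000 = 7330 + (+170) = 7500 ft.
ISA temperature at 7500 ft = 15 − 2 × (7500/1000) = 0°C.
ISA deviation = -28 − 0 = -28°C.
Density altitude = 7500 + 120 × (-28) = 4140 ft.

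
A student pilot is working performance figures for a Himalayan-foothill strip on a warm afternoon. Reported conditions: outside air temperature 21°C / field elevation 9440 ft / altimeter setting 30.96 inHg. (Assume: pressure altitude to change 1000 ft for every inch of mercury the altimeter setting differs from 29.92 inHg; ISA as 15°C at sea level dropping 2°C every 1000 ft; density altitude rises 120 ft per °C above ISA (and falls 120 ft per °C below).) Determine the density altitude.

Pressure altitude = 9440 + (29.92 − 30.96) × 1000 = 9440 + (-1040) = 8400 ft.
ISA temperature at 8400 ft = 15 − 2 × (8400/1000) = -1.8°C.
ISA deviation = 21 − (-1.8) = +22.8°C.
Density altitude = 8400 + 120 × (22.8) = 11136 ft.

11136 ft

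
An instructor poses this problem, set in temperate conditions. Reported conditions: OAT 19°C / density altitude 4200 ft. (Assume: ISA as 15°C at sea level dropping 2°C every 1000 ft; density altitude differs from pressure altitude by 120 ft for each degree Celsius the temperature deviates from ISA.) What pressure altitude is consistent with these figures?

DA = PA + 120 × (OAT − (15 − 2·PA/1000)) = PA + 120·OAT − 1800 + 0.24·PA = 1.24·PA + 120·OAT − 1800.
So 1.24·PA = 4200 − 120 × 19 + 1800 = 3720.
PA = 3720 / 1.24 = 3000 ft.

3000 ft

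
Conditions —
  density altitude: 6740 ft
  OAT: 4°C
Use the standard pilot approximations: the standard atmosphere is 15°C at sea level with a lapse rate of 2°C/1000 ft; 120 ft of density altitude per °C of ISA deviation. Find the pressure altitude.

DA = PA + 120 × (OAT − (15 − 2·PA/1000)) = PA + 120·OAT − 1800 + 0.24·PA = 1.24·PA + 120·OAT − 1800.
So 1.24·PA = 6740 − 120 × 4 + 1800 = 8060.
PA = 8060 / 1.24 = 6500 ft.

6500 ft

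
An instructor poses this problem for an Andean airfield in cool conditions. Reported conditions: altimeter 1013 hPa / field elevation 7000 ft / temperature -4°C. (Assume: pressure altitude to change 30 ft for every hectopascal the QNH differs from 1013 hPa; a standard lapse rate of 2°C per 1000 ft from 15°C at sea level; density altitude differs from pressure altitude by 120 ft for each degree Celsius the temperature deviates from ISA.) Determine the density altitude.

6400 ft

Pressure altitude = 7000 + (1013 − 1013) × 30 = 7000 + (0) = 7000 ft.
ISA temperature at 7000 ft = 15 − 2 × (7000/1000) = 1°C.
ISA deviation = -4 − 1 = -5°C.
Density altitude = 7000 + 120 × (-5) = 6400 ft.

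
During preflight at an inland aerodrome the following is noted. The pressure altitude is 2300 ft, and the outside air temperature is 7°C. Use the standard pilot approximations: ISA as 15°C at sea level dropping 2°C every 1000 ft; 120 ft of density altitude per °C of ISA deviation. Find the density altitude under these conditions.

1892 ft

ISA temperature at 2300 ft = 15 − 2 × (2300/1000) = 10.4°C.
ISA deviation = 7 − 10.4 = -3.4°C.
Density altitude = 2300 + 120 × (-3.4) = 2300 + (-408) = 1892 ft.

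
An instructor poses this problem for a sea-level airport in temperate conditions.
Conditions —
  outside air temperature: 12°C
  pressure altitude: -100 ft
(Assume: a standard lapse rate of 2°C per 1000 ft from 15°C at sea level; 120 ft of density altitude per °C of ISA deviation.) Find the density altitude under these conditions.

-484 ft

ISA temperature at -100 ft = 15 − 2 × (-100/1000) = 15.2°C.
ISA deviation = 12 − 15.2 = -3.2°C.
Density altitude = -100 + 120 × (-3.2) = -100 + (-384) = -484 ft.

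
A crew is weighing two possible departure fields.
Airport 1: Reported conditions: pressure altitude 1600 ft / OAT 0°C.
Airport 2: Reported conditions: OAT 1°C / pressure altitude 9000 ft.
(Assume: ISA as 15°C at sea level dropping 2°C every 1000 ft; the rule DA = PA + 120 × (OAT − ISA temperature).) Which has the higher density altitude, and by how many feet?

Airport 2 by 9296 ft

Airport 1: ISA temp = 11.8°C, deviation -11.8°C, DA = 1600 + 120 × (-11.8) = 184 ft.
Airport 2: ISA temp = -3°C, deviation +4°C, DA = 9000 + 120 × 4 = 9480 ft.
Airport 2 is higher by 9480 − 184 = 9296 ft.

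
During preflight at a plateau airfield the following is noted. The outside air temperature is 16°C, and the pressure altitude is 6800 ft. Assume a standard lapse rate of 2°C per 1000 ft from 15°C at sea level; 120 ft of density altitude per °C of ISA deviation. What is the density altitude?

ISA temperature at 6800 ft = 15 − 2 × (6800/1000) = 1.4°C.
ISA deviation = 16 − 1.4 = +14.6°C.
Density altitude = 6800 + 120 × (14.6) = 6800 + (+1752) = 8552 ft.

8552 ft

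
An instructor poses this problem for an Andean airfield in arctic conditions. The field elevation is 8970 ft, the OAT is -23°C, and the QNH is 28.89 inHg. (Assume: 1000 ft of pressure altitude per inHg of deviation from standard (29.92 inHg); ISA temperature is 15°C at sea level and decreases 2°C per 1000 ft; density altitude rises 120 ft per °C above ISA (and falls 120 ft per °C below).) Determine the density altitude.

Pressure altitude = 8970 + (29.92 − 28.89) × 1000 = 8970 + (+1030) = 10000 ft.
ISA temperature at 10000 ft = 15 − 2 × (10000/1000) = -5°C.
ISA deviation = -23 − (-5) = -18°C.
Density altitude = 10000 + 120 × (-18) = 7840 ft.

7840 ft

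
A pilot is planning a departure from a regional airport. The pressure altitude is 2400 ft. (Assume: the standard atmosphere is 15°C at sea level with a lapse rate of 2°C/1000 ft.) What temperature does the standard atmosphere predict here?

10.2°C

ISA temperature = 15 − 2 × (2400/1000) = 15 − 4.8 = 10.2°C.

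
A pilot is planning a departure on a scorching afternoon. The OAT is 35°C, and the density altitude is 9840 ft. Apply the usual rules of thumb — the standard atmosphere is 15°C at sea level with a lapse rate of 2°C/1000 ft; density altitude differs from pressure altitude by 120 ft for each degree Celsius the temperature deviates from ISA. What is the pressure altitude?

DA = PA + 120 × (OAT − (15 − 2·PA/1000)) = PA + 120·OAT − 1800 + 0.24·PA = 1.24·PA + 120·OAT − 1800.
So 1.24·PA = 9840 − 120 × 35 + 1800 = 7440.
PA = 7440 / 1.24 = 6000 ft.

6000 ft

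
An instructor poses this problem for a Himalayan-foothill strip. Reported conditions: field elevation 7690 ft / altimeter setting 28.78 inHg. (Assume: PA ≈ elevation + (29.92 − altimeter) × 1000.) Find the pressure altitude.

Pressure correction = (29.92 − 28.78) × 1000 = +1140 ft.
Pressure altitude = 7690 + (+1140) = 8830 ft.

8830 ft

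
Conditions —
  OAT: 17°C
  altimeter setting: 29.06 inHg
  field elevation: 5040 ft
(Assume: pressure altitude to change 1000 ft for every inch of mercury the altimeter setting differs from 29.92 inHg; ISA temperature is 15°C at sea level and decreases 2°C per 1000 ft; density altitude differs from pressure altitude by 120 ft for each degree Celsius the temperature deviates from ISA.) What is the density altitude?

Pressure altitude = 5040 + (29.92 − 29.06) × 1000 = 5040 + (+860) = 5900 ft.
ISA temperature at 5900 ft = 15 − 2 × (5900/1000) = 3.2°C.
ISA deviation = 17 − 3.2 = +13.8°C.
Density altitude = 5900 + 120 × (13.8) = 7556 ft.

7556 ft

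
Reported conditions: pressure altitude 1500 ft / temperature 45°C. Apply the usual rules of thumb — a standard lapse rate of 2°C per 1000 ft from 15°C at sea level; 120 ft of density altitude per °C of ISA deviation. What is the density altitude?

5460 ft

ISA temperature at 1500 ft = 15 − 2 × (1500/1000) = 12°C.
ISA deviation = 45 − 12 = +33°C.
Density altitude = 1500 + 120 × (33) = 1500 + (+3960) = 5460 ft.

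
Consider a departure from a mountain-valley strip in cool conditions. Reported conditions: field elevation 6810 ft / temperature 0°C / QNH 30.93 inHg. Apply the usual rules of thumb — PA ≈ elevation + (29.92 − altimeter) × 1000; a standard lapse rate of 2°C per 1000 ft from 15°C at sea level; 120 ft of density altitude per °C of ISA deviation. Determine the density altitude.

Pressure altitude = 6810 + (29.92 − 30.93) × 1000 = 6810 + (-1010) = 5800 ft.
ISA temperature at 5800 ft = 15 − 2 × (5800/1000) = 3.4°C.
ISA deviation = 0 − 3.4 = -3.4°C.
Density altitude = 5800 + 120 × (-3.4) = 5392 ft.

5392 ft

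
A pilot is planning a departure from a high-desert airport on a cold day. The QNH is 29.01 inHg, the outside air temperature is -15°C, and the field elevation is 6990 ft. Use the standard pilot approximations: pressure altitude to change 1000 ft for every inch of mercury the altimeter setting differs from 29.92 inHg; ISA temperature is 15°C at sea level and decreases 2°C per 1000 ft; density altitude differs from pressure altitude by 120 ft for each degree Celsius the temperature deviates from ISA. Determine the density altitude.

Pressure altitude = 6990 + (29.92 − 29.01) × 1000 = 6990 + (+910) = 7900 ft.
ISA temperature at 7900 ft = 15 − 2 × (7900/1000) = -0.8°C.
ISA deviation = -15 − (-0.8) = -14.2°C.
Density altitude = 7900 + 120 × (-14.2) = 6196 ft.

6196 ft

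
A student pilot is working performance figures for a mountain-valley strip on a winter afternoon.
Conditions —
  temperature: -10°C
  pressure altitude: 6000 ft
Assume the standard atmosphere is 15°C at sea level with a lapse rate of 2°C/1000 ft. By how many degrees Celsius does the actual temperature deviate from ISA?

ISA temperature at 6000 ft = 15 − 2 × (6000/1000) = 3°C.
Deviation = OAT − ISA = -10 − 3 = -13°C.

ISA-13°C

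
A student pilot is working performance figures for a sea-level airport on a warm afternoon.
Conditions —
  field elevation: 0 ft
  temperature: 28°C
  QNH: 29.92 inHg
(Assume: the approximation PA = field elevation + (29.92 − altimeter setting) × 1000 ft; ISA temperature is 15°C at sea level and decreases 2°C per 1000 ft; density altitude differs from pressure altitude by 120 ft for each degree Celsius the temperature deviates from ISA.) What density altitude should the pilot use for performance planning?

Pressure altitude = 0 + (29.92 − 29.92) × 1000 = 0 + (0) = 0 ft.
ISA temperature at 0 ft = 15 − 2 × (0/1000) = 15°C.
ISA deviation = 28 − 15 = +13°C.
Density altitude = 0 + 120 × (13) = 1560 ft.

1560 ft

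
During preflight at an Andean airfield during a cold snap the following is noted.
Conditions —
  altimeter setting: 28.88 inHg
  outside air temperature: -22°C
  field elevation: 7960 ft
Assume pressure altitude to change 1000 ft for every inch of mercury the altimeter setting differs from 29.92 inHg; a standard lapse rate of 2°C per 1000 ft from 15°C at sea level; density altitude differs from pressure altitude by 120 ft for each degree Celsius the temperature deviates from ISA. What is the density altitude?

6720 ft

Pressure altitude = 7960 + (29.92 − 28.88) × 1000 = 7960 + (+1040) = 9000 ft.
ISA temperature at 9000 ft = 15 − 2 × (9000/1000) = -3°C.
ISA deviation = -22 − (-3) = -19°C.
Density altitude = 9000 + 120 × (-19) = 6720 ft.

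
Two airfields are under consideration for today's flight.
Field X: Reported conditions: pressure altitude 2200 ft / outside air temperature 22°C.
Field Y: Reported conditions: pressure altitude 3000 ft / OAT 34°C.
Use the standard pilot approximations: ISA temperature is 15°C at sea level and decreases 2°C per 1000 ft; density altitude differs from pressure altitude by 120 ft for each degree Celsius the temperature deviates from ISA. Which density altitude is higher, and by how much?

Field Y by 2432 ft

Field X: ISA temp = 10.6°C, deviation +11.4°C, DA = 2200 + 120 × 11.4 = 3568 ft.
Field Y: ISA temp = 9°C, deviation +25°C, DA = 3000 + 120 × 25 = 6000 ft.
Field Y is higher by 6000 − 3568 = 2432 ft.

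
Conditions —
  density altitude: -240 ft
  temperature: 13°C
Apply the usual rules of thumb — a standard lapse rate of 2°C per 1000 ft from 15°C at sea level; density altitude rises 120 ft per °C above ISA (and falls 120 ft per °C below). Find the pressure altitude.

DA = PA + 120 × (OAT − (15 − 2·PA/1000)) = PA + 120·OAT − 1800 + 0.24·PA = 1.24·PA + 120·OAT − 1800.
So 1.24·PA = -240 − 120 × 13 + 1800 = 0.
PA = 0 / 1.24 = 0 ft.

0 ft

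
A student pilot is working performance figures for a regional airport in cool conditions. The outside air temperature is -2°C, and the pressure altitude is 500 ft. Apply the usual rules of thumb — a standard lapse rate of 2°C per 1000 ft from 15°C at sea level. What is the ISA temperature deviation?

ISA-16°C

ISA temperature at 500 ft = 15 − 2 × (500/1000) = 14°C.
Deviation = OAT − ISA = -2 − 14 = -16°C.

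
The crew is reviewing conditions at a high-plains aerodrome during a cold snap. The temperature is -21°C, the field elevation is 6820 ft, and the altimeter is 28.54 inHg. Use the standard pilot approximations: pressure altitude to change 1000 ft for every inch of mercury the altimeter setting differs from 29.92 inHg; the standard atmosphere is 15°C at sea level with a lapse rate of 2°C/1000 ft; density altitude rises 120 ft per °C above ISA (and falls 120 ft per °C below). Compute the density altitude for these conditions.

Pressure altitude = 6820 + (29.92 − 28.54) × 1000 = 6820 + (+1380) = 8200 ft.
ISA temperature at 8200 ft = 15 − 2 × (8200/1000) = -1.4°C.
ISA deviation = -21 − (-1.4) = -19.6°C.
Density altitude = 8200 + 120 × (-19.6) = 5848 ft.

5848 ft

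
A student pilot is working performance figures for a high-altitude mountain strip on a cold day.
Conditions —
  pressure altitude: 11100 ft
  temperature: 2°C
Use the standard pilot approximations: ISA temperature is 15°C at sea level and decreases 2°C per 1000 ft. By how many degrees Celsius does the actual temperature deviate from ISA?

ISA+9.2°C

ISA temperature at 11100 ft = 15 − 2 × (11100/1000) = -7.2°C.
Deviation = OAT − ISA = 2 − (-7.2) = +9.2°C.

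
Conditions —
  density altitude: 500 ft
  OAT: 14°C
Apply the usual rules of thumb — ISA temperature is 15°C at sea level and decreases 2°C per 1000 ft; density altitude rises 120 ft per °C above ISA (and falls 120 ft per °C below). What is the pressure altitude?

500 ft

DA = PA + 120 × (OAT − (15 − 2·PA/1000)) = PA + 120·OAT − 1800 + 0.24·PA = 1.24·PA + 120·OAT − 1800.
So 1.24·PA = 500 − 120 × 14 + 1800 = 620.
PA = 620 / 1.24 = 500 ft.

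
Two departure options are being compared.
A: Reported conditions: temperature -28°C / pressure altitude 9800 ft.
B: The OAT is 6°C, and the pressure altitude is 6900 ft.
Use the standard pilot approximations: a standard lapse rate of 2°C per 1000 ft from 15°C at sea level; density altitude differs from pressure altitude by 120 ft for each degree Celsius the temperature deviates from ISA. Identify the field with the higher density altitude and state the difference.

A: ISA temp = -4.6°C, deviation -23.4°C, DA = 9800 + 120 × (-23.4) = 6992 ft.
B: ISA temp = 1.2°C, deviation +4.8°C, DA = 6900 + 120 × 4.8 = 7476 ft.
B is higher by 7476 − 6992 = 484 ft.

B by 484 ft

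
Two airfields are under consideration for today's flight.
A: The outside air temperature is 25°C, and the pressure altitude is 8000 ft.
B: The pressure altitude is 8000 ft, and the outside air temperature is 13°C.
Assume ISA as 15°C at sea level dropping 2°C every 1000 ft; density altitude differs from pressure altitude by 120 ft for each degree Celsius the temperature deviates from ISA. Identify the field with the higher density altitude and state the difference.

A by 1440 ft

A: ISA temp = -1°C, deviation +26°C, DA = 8000 + 120 × 26 = 11120 ft.
B: ISA temp = -1°C, deviation +14°C, DA = 8000 + 120 × 14 = 9680 ft.
A is higher by 11120 − 9680 = 1440 ft.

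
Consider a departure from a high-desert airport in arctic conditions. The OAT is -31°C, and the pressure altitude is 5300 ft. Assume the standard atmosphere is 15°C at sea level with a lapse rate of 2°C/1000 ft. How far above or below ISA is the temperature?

ISA-35.4°C

ISA temperature at 5300 ft = 15 − 2 × (5300/1000) = 4.4°C.
Deviation = OAT − ISA = -31 − 4.4 = -35.4°C.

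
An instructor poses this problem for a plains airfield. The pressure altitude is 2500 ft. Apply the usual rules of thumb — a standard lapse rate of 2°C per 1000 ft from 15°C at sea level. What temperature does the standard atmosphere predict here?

ISA temperature = 15 − 2 × (2500/1000) = 15 − 5 = 10°C.

10°C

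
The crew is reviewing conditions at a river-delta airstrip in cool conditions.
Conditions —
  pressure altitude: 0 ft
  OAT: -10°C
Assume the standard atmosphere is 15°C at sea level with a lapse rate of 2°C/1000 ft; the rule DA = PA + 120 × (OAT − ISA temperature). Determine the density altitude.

ISA temperature at 0 ft = 15 − 2 × (0/1000) = 15°C.
ISA deviation = -10 − 15 = -25°C.
Density altitude = 0 + 120 × (-25) = 0 + (-3000) = -3000 ft.

-3000 ft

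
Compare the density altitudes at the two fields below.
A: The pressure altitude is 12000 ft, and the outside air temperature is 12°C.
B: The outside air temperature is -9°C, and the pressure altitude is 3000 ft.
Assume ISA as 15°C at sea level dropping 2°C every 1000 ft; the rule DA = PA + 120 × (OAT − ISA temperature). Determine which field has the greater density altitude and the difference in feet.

A: ISA temp = -9°C, deviation +21°C, DA = 12000 + 120 × 21 = 14520 ft.
B: ISA temp = 9°C, deviation -18°C, DA = 3000 + 120 × (-18) = 840 ft.
A is higher by 14520 − 840 = 13680 ft.

A by 13680 ft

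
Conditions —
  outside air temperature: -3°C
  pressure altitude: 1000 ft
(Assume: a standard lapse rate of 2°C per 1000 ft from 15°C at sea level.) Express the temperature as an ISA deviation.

ISA temperature at 1000 ft = 15 − 2 × (1000/1000) = 13°C.
Deviation = OAT − ISA = -3 − 13 = -16°C.

ISA-16°C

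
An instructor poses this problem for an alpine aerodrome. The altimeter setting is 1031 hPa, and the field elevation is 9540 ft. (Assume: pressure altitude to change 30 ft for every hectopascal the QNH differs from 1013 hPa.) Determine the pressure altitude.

Pressure correction = (1013 − 1031) × 30 = -540 ft.
Pressure altitude = 9540 + (-540) = 9000 ft.

9000 ft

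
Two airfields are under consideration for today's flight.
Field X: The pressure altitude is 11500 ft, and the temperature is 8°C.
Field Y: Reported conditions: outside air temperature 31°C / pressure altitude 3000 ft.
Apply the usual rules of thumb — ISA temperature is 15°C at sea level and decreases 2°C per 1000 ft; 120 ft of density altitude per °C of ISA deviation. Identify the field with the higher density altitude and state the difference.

Field X by 7780 ft

Field X: ISA temp = -8°C, deviation +16°C, DA = 11500 + 120 × 16 = 13420 ft.
Field Y: ISA temp = 9°C, deviation +22°C, DA = 3000 + 120 × 22 = 5640 ft.
Field X is higher by 13420 − 5640 = 7780 ft.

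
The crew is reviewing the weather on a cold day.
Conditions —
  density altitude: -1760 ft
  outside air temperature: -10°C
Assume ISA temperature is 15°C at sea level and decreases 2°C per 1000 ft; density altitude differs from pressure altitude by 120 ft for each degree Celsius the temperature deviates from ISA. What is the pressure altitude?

1000 ft

DA = PA + 120 × (OAT − (15 − 2·PA/1000)) = PA + 120·OAT − 1800 + 0.24·PA = 1.24·PA + 120·OAT − 1800.
So 1.24·PA = -1760 − 120 × (-10) + 1800 = 1240.
PA = 1240 / 1.24 = 1000 ft.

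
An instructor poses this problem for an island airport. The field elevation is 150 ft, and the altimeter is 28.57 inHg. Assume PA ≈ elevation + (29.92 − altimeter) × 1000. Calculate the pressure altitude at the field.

Pressure correction = (29.92 − 28.57) × 1000 = +1350 ft.
Pressure altitude = 150 + (+1350) = 1500 ft.

1500 ft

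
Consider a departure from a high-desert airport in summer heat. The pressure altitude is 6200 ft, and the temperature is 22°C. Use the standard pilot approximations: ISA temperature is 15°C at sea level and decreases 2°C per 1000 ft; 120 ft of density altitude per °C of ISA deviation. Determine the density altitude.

8528 ft

ISA temperature at 6200 ft = 15 − 2 × (6200/1000) = 2.6°C.
ISA deviation = 22 − 2.6 = +19.4°C.
Density altitude = 6200 + 120 × (19.4) = 6200 + (+2328) = 8528 ft.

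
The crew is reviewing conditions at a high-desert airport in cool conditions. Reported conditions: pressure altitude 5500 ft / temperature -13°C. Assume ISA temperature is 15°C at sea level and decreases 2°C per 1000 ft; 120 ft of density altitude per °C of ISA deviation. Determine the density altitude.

ISA temperature at 5500 ft = 15 − 2 × (5500/1000) = 4°C.
ISA deviation = -13 − 4 = -17°C.
Density altitude = 5500 + 120 × (-17) = 5500 + (-2040) = 3460 ft.

3460 ft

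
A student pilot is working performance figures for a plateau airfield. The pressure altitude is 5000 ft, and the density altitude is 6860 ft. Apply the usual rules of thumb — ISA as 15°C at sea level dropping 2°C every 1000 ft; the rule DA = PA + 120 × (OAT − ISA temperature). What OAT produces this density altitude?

Density altitude − pressure altitude = 6860 − 5000 = +1860 ft.
At 120 ft/°C that is an ISA deviation of 1860/120 = +15.5°C.
ISA temperature at 5000 ft = 15 − 2 × (5000/1000) = 5°C.
OAT = ISA + deviation = 5 + (+15.5) = 20.5°C.

20.5°C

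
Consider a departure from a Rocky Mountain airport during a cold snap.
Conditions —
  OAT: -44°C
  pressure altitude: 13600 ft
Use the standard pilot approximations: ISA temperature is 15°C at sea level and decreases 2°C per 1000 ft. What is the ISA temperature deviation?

ISA-31.8°C

ISA temperature at 13600 ft = 15 − 2 × (13600/1000) = -12.2°C.
Deviation = OAT − ISA = -44 − (-12.2) = -31.8°C.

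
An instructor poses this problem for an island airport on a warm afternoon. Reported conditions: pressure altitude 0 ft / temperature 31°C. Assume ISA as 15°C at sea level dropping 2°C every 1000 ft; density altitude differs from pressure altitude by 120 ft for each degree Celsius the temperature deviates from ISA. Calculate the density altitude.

ISA temperature at 0 ft = 15 − 2 × (0/1000) = 15°C.
ISA deviation = 31 − 15 = +16°C.
Density altitude = 0 + 120 × (16) = 0 + (+1920) = 1920 ft.

1920 ft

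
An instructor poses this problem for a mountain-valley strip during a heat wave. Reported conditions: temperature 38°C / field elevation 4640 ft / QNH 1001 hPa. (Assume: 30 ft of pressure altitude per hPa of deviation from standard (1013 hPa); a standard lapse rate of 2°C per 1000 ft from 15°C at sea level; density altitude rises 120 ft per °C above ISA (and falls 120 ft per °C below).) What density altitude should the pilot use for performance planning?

Pressure altitude = 4640 + (1013 − 1001) × 30 = 4640 + (+360) = 5000 ft.
ISA temperature at 5000 ft = 15 − 2 × (5000/1000) = 5°C.
ISA deviation = 38 − 5 = +33°C.
Density altitude = 5000 + 120 × (33) = 8960 ft.

8960 ft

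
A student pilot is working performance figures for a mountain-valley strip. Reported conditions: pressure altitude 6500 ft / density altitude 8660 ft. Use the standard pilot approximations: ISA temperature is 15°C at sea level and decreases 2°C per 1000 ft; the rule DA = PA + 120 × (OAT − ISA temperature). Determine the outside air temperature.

20°C

Density altitude − pressure altitude = 8660 − 6500 = +2160 ft.
At 120 ft/°C that is an ISA deviation of 2160/120 = +18°C.
ISA temperature at 6500 ft = 15 − 2 × (6500/1000) = 2°C.
OAT = ISA + deviation = 2 + (+18) = 20°C.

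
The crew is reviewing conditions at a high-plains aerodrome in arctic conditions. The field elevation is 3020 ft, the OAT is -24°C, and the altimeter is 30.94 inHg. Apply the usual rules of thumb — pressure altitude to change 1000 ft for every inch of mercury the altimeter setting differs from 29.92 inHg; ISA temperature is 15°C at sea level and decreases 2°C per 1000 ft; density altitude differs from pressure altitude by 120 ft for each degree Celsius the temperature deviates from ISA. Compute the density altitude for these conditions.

Pressure altitude = 3020 + (29.92 − 30.94) × 1000 = 3020 + (-1020) = 2000 ft.
ISA temperature at 2000 ft = 15 − 2 × (2000/1000) = 11°C.
ISA deviation = -24 − 11 = -35°C.
Density altitude = 2000 + 120 × (-35) = -2200 ft.

-2200 ft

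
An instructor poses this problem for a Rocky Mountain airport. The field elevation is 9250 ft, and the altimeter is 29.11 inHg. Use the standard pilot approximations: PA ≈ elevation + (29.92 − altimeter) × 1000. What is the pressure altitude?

10060 ft

Pressure correction = (29.92 − 29.11) × 1000 = +810 ft.
Pressure altitude = 9250 + (+810) = 10060 ft.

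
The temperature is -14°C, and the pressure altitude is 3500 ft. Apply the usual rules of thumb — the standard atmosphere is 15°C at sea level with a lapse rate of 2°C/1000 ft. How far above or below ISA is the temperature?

ISA-22°C

ISA temperature at 3500 ft = 15 − 2 × (3500/1000) = 8°C.
Deviation = OAT − ISA = -14 − 8 = -22°C.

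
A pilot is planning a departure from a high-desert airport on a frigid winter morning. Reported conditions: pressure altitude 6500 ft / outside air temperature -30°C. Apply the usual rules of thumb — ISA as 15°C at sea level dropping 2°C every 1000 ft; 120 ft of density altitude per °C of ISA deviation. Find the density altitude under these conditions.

ISA temperature at 6500 ft = 15 − 2 × (6500/1000) = 2°C.
ISA deviation = -30 − 2 = -32°C.
Density altitude = 6500 + 120 × (-32) = 6500 + (-3840) = 2660 ft.

2660 ft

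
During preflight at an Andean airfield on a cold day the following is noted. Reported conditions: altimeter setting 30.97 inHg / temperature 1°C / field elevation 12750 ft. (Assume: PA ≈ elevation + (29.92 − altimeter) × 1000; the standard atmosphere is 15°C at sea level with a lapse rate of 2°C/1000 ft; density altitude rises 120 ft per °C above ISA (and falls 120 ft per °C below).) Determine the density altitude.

12828 ft

Pressure altitude = 12750 + (29.92 − 30.97) × 1000 = 12750 + (-1050) = 11700 ft.
ISA temperature at 11700 ft = 15 − 2 × (11700/1000) = -8.4°C.
ISA deviation = 1 − (-8.4) = +9.4°C.
Density altitude = 11700 + 120 × (9.4) = 12828 ft.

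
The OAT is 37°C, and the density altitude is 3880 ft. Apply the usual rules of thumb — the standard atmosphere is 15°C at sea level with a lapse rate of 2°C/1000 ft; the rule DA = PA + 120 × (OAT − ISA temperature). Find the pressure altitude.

DA = PA + 120 × (OAT − (15 − 2·PA/1000)) = PA + 120·OAT − 1800 + 0.24·PA = 1.24·PA + 120·OAT − 1800.
So 1.24·PA = 3880 − 120 × 37 + 1800 = 1240.
PA = 1240 / 1.24 = 1000 ft.

1000 ft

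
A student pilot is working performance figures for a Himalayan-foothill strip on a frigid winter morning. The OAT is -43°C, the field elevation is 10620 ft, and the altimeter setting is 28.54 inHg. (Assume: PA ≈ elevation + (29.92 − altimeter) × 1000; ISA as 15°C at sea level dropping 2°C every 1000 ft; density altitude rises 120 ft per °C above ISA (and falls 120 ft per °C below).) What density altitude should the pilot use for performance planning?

7920 ft

Pressure altitude = 10620 + (29.92 − 28.54) × 1000 = 10620 + (+1380) = 12000 ft.
ISA temperature at 12000 ft = 15 − 2 × (12000/1000) = -9°C.
ISA deviation = -43 − (-9) = -34°C.
Density altitude = 12000 + 120 × (-34) = 7920 ft.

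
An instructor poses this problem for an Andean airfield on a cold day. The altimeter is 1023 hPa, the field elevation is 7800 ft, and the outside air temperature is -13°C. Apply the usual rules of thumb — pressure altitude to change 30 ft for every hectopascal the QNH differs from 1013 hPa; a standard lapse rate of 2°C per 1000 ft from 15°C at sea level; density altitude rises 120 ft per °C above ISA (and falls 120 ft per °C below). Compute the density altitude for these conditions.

5940 ft

Pressure altitude = 7800 + (1013 − 1023) × 30 = 7800 + (-300) = 7500 ft.
ISA temperature at 7500 ft = 15 − 2 × (7500/1000) = 0°C.
ISA deviation = -13 − 0 = -13°C.
Density altitude = 7500 + 120 × (-13) = 5940 ft.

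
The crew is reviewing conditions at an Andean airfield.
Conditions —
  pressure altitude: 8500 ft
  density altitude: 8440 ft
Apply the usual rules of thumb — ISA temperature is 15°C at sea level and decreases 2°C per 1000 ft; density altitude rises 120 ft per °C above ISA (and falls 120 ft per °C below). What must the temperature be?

Density altitude − pressure altitude = 8440 − 8500 = -60 ft.
At 120 ft/°C that is an ISA deviation of -60/120 = -0.5°C.
ISA temperature at 8500 ft = 15 − 2 × (8500/1000) = -2°C.
OAT = ISA + deviation = -2 + (-0.5) = -2.5°C.

-2.5°C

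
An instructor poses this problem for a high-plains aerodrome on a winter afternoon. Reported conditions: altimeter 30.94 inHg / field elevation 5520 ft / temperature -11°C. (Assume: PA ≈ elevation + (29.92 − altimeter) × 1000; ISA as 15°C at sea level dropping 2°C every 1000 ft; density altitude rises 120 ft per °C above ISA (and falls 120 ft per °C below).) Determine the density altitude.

2460 ft

Pressure altitude = 5520 + (29.92 − 30.94) × 1000 = 5520 + (-1020) = 4500 ft.
ISA temperature at 4500 ft = 15 − 2 × (4500/1000) = 6°C.
ISA deviation = -11 − 6 = -17°C.
Density altitude = 4500 + 120 × (-17) = 2460 ft.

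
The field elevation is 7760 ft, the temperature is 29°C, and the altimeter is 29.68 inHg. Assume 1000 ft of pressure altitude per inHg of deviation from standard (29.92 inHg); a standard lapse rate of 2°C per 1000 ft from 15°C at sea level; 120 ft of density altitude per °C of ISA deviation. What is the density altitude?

Pressure altitude = 7760 + (29.92 − 29.68) × 1000 = 7760 + (+240) = 8000 ft.
ISA temperature at 8000 ft = 15 − 2 × (8000/1000) = -1°C.
ISA deviation = 29 − (-1) = +30°C.
Density altitude = 8000 + 120 × (30) = 11600 ft.

11600 ft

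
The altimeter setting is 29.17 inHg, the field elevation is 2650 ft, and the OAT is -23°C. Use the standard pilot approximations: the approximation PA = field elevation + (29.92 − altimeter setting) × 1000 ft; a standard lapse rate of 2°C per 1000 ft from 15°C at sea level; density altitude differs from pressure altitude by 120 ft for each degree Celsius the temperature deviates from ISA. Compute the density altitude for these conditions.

-344 ft

Pressure altitude = 2650 + (29.92 − 29.17) × 1000 = 2650 + (+750) = 3400 ft.
ISA temperature at 3400 ft = 15 − 2 × (3400/1000) = 8.2°C.
ISA deviation = -23 − 8.2 = -31.2°C.
Density altitude = 3400 + 120 × (-31.2) = -344 ft.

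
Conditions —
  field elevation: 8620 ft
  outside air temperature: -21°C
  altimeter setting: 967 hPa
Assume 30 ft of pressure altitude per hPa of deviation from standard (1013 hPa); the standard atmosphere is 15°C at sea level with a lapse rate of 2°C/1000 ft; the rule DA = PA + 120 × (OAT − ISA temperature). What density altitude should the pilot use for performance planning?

8080 ft

Pressure altitude = 8620 + (1013 − 967) × 30 = 8620 + (+1380) = 10000 ft.
ISA temperature at 10000 ft = 15 − 2 × (10000/1000) = -5°C.
ISA deviation = -21 − (-5) = -16°C.
Density altitude = 10000 + 120 × (-16) = 8080 ft.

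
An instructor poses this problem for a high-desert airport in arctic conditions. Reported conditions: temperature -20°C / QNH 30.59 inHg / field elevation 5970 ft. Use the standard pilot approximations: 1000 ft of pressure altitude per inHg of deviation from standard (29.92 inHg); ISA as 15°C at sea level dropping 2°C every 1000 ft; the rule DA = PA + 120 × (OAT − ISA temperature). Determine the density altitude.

Pressure altitude = 5970 + (29.92 − 30.59) × 1000 = 5970 + (-670) = 5300 ft.
ISA temperature at 5300 ft = 15 − 2 × (5300/1000) = 4.4°C.
ISA deviation = -20 − 4.4 = -24.4°C.
Density altitude = 5300 + 120 × (-24.4) = 2372 ft.

2372 ft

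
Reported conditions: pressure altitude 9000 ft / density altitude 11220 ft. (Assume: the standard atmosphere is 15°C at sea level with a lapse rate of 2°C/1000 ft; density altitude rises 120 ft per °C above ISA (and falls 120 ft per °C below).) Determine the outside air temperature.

15.5°C

Density altitude − pressure altitude = 11220 − 9000 = +2220 ft.
At 120 ft/°C that is an ISA deviation of 2220/120 = +18.5°C.
ISA temperature at 9000 ft = 15 − 2 × (9000/1000) = -3°C.
OAT = ISA + deviation = -3 + (+18.5) = 15.5°C.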